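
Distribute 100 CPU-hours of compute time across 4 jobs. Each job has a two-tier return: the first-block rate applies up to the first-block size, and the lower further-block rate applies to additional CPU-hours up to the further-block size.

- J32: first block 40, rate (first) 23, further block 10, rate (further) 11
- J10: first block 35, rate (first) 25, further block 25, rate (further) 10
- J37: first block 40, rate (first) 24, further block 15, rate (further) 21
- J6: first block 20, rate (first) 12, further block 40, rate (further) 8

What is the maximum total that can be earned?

2410

Treat each block as its own option and order by rate: J10/tier1 25 > J37/tier1 24 > J32/tier1 23 > J37/tier2 21 > J6/tier1 12 > J32/tier2 11 > J10/tier2 10 > J6/tier2 8.
J10 tier1 at 25: fill all 35 — 65 left.
J37 tier1 at 24: fill all 40 — 25 left.
25 remain; put them into J32 tier1 at 23.
Total = 25×35 + 24×40 + 23×25 = 2410.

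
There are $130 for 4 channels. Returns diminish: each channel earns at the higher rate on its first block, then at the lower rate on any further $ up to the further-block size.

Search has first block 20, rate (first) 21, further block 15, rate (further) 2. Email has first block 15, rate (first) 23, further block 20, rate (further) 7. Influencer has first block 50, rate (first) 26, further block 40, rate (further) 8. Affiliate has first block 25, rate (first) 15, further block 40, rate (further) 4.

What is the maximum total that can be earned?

2600

Rank every tier by rate: Influencer/first 26 > Email/first 23 > Search/first 21 > Affiliate/first 15 > Influencer/second 8 > Email/second 7 > Affiliate/second 4 > Search/second 2.
Influencer first at 26: fill all 50 ; 80 left.
Email/first (23): +15 ; 65 left.
Search/first (21): +20 ; 45 left.
Fill Affiliate first block (25 at 15) ; 20 left.
20 remain; put them into Influencer second at 8.
Total = 26×50 + 23×15 + 21×20 + 15×25 + 8×20 = 2600.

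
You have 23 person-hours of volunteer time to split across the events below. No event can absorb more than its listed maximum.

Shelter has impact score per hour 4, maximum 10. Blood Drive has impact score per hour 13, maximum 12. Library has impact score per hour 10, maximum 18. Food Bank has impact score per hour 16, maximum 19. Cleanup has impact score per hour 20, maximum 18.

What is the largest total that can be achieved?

Order the events by impact score per hour: Cleanup 20 > Food Bank 16 > Blood Drive 13 > Library 10 > Shelter 4.
Give Cleanup 18 to hit its cap of 18 ; 5 left.
Food Bank has room for 19 but only 5 remain, so it gets 5.
Total = 16×5 + 20×18 = 440.

440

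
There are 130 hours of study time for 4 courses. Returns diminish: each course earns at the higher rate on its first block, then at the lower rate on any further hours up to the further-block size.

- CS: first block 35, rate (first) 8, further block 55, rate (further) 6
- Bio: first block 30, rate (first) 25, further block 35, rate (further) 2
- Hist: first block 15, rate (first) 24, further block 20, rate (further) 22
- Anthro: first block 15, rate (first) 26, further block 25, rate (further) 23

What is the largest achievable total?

2715

Treat each block as its own option and order by rate: Anthro/first 26 > Bio/first 25 > Hist/first 24 > Anthro/second 23 > Hist/second 22 > CS/first 8 > CS/second 6 > Bio/second 2.
Fill Anthro first block (15 at 26) — 115 left.
Bio/first (25): +30 — 85 left.
Fill Hist first block (15 at 24) — 70 left.
Anthro second at 23: fill all 25 — 45 left.
Hist/second (22): +20 — 25 left.
CS/first: +25 of 35 at 8; pool empty.
Total = 26×15 + 25×30 + 24×15 + 23×25 + 22×20 + 8×25 = 2715.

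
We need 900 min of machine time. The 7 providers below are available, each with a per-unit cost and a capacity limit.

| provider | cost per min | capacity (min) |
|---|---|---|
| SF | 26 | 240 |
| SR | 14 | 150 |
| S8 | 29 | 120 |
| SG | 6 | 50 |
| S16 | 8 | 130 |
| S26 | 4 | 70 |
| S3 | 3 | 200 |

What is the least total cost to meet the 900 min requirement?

Use providers in increasing cost order.
S3 at 3: take all 200 min ; 700 still needed.
S26 (4): use full 70 ; 630 min to go.
SG (6): use full 50 ; 580 min to go.
S16 (8): use full 130 ; 450 min to go.
SR (14): use full 150 ; 300 min to go.
SF (26): use full 240 ; 60 min to go.
Take 60 from S8 at 29 to finish.
Cost = 200×3 + 70×4 + 50×6 + 130×8 + 150×14 + 240×26 + 60×29 = 12300.

12300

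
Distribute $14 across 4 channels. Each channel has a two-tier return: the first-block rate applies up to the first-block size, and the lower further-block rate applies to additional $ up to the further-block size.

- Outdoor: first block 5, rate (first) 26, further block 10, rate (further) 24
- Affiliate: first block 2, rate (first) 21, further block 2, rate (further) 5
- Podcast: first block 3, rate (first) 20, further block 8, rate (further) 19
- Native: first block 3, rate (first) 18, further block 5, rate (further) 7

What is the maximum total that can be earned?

Order all 8 blocks by rate: Outdoor/T1 26 > Outdoor/T2 24 > Affiliate/T1 21 > Podcast/T1 20 > Podcast/T2 19 > Native/T1 18 > Native/T2 7 > Affiliate/T2 5.
Outdoor/T1 (26): +5 — 9 left.
Outdoor/T2: +9 of 10 at 24; pool empty.
Total = 26×5 + 24×9 = 346.

346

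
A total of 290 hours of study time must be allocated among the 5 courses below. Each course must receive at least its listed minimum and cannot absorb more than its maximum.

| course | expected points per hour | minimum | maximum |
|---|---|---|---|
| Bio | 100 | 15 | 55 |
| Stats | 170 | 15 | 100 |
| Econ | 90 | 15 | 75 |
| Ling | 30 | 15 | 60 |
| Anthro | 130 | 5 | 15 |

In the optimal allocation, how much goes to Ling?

45

Meeting every minimum uses 15+15+15+15+5 = 65 hours, leaving 225.
Order the courses by expected points per hour: Stats 170 > Anthro 130 > Bio 100 > Econ 90 > Ling 30.
Give Stats 85 more to hit its cap of 100 — 140 left.
Anthro takes 10 more to reach its cap of 15 — 130 left.
Bio takes 40 more to reach its cap of 55 — 90 left.
Econ takes 60 more to reach its cap of 75 — 30 left.
Only 30 left; Ling takes them to reach 45.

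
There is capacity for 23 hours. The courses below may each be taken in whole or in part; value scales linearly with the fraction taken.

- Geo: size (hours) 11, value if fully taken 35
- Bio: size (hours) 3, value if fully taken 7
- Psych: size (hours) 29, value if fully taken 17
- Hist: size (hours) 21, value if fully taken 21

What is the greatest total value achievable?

Best value per unit of size first: Geo 35/11≈3.18, Bio 7/3≈2.33, Hist 21/21≈1, Psych 17/29≈0.586.
Geo: take in full, 11 hours for value 35 → 12 left.
Bio: take in full, 3 hours for value 7 → 9 left.
Fill the last 9 hours with part of Hist: 9/21 of it earns 9.
Total value = 51.

51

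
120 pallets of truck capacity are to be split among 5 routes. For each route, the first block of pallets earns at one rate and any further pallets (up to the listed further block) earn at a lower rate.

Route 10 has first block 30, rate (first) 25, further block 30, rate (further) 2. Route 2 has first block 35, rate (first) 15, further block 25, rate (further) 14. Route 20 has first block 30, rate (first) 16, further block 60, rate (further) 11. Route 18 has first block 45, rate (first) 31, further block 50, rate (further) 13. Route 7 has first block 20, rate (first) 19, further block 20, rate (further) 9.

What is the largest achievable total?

Treat each block as its own option and order by rate: Route 18/tier1 31 > Route 10/tier1 25 > Route 7/tier1 19 > Route 20/tier1 16 > Route 2/tier1 15 > Route 2/tier2 14 > Route 18/tier2 13 > Route 20/tier2 11 > Route 7/tier2 9 > Route 10/tier2 2.
Fill Route 18 tier1 block (45 at 31) — 75 left.
Fill Route 10 tier1 block (30 at 25) — 45 left.
Route 7/tier1 (19): +20 — 25 left.
25 remain; put them into Route 20 tier1 at 16.
Total = 31×45 + 25×30 + 19×20 + 16×25 = 2925.

2925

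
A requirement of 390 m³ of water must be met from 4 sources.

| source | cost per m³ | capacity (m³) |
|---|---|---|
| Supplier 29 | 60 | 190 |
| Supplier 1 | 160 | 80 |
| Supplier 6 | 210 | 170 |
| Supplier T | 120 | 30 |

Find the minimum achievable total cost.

46700

Cheapest first:
Take 190 from Supplier 29 at 60 — need 200 more.
Take 30 from Supplier T at 120 — need 170 more.
Take 80 from Supplier 1 at 160 — need 90 more.
Supplier 6 at 210: take 90 of its 170 — requirement met.
Cost = 190×60 + 30×120 + 80×160 + 90×210 = 46700.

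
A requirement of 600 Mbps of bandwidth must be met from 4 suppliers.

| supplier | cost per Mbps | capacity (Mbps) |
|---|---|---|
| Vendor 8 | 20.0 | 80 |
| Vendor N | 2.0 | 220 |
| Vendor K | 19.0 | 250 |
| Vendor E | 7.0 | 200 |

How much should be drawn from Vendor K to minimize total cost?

Fill from the cheapest supplier first.
Take 220 from Vendor N at 2.0 ; need 380 more.
Take 200 from Vendor E at 7.0 ; need 180 more.
Vendor K (19.0): take the remaining 180 ; done.
Vendor 8: unused.

180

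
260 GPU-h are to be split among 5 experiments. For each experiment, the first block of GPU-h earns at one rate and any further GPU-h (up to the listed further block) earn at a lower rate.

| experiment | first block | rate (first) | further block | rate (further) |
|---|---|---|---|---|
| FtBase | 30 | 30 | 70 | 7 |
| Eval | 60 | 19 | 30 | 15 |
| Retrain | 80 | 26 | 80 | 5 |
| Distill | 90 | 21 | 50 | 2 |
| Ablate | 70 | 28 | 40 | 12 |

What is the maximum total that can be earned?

6620

Order all 10 blocks by rate: FtBase/first 30 > Ablate/first 28 > Retrain/first 26 > Distill/first 21 > Eval/first 19 > Eval/second 15 > Ablate/second 12 > FtBase/second 7 > Retrain/second 5 > Distill/second 2.
FtBase first at 30: fill all 30 — 230 left.
Ablate/first (28): +70 — 160 left.
Retrain first at 26: fill all 80 — 80 left.
Distill first at 21: only 80 left, fill 80.
Total = 30×30 + 28×70 + 26×80 + 21×80 = 6620.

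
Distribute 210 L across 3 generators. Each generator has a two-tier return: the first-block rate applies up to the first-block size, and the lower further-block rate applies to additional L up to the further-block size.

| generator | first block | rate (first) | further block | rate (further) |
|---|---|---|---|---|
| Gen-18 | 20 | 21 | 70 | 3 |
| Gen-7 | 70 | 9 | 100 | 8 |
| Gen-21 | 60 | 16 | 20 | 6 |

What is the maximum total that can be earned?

2490

Treat each block as its own option and order by rate: Gen-18/first 21 > Gen-21/first 16 > Gen-7/first 9 > Gen-7/second 8 > Gen-21/second 6 > Gen-18/second 3.
Gen-18/first (21): +20 — 190 left.
Fill Gen-21 first block (60 at 16) — 130 left.
Gen-7 first at 9: fill all 70 — 60 left.
Gen-7 second at 8: only 60 left, fill 60.
Total = 21×20 + 16×60 + 9×70 + 8×60 = 2490.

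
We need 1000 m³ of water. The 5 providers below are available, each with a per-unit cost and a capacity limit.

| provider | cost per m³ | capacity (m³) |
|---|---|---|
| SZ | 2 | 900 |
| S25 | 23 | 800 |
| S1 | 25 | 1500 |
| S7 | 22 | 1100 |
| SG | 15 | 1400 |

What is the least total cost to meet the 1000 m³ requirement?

Fill from the cheapest provider first.
Take 900 from SZ at 2 → need 100 more.
SG at 15: take 100 of its 1400 → requirement met.
S7, S25, S1: unused.
Cost = 900×2 + 100×15 = 3300.

3300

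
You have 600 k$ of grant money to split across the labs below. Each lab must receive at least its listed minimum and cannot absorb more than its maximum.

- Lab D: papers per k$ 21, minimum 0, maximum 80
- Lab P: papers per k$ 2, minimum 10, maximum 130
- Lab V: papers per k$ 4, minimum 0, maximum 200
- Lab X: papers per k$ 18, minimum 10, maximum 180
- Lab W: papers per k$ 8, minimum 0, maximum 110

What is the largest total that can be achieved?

6660

Meeting every minimum uses 0+10+0+10+0 = 20 k$, leaving 580.
Highest papers per k$ first: Lab D 21 > Lab X 18 > Lab W 8 > Lab V 4 > Lab P 2.
Give Lab D 80 more to hit its cap of 80 ; 500 left.
Lab X: +170 to 180 (cap) ; 330 left.
Lab W: +110 to 110 (cap) ; 220 left.
Lab V: +200 to 200 (cap) ; 20 left.
Only 20 left; Lab P takes them to reach 30.
Total = 21×80 + 2×30 + 4×200 + 18×180 + 8×110 = 6660.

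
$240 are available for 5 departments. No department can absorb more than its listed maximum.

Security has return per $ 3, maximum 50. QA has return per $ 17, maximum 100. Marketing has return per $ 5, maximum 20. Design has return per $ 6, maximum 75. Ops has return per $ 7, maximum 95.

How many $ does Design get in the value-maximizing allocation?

Order the departments by return per $: QA 17 > Ops 7 > Design 6 > Marketing 5 > Security 3.
Give QA 100 to hit its cap of 100 ; 140 left.
Ops takes 95 to reach its cap of 95 ; 45 left.
Design has room for 75 but only 45 remain, so it gets 45.

45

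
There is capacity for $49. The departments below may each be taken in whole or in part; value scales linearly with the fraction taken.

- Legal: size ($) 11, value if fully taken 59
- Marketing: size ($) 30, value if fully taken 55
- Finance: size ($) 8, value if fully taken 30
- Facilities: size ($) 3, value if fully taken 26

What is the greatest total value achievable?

Sort by value density: Facilities 26/3≈8.67, Legal 59/11≈5.36, Finance 30/8≈3.75, Marketing 55/30≈1.83.
Facilities: take in full, 3 $ for value 26 → 46 left.
Take all of Legal (11 $, value 59) → 35 $ left.
Finance: take in full, 8 $ for value 30 → 27 left.
Fill the last 27 $ with part of Marketing: 27/30 of it earns 49.5.
Total value = 164.5.

164.5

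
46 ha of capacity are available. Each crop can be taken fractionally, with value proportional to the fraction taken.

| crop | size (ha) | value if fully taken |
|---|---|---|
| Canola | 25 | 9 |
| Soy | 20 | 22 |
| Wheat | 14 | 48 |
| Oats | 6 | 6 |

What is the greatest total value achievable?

Best value per unit of size first: Wheat 48/14≈3.43, Soy 22/20≈1.1, Oats 6/6≈1, Canola 9/25≈0.36.
Take all of Wheat (14 ha, value 48) ; 32 ha left.
Soy: take in full, 20 ha for value 22 ; 12 left.
Take all of Oats (6 ha, value 6) ; 6 ha left.
Only 6 ha remain; take 6/25 of Canola for value 9×6/25 = 2.16.
Total value = 78.16.

78.16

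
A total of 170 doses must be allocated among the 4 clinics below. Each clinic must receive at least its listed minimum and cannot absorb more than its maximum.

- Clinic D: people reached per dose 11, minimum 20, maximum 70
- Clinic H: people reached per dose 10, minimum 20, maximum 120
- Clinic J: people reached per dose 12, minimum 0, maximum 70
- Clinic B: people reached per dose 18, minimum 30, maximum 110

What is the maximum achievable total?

Meeting every minimum uses 20+20+0+30 = 70 doses, leaving 100.
Rank by people reached per dose: Clinic B 18 > Clinic J 12 > Clinic D 11 > Clinic H 10.
Give Clinic B 80 more to hit its cap of 110 → 20 left.
Clinic J: +20 (room for 70) → 20. Pool exhausted.
Total = 11×20 + 10×20 + 12×20 + 18×110 = 2640.

2640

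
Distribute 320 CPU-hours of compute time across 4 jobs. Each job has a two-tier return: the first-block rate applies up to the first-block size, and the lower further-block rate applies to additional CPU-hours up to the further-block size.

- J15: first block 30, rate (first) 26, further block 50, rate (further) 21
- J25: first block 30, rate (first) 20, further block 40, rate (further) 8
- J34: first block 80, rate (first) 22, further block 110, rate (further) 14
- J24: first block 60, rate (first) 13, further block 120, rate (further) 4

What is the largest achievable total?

5990

Rank every tier by rate: J15/first 26 > J34/first 22 > J15/second 21 > J25/first 20 > J34/second 14 > J24/first 13 > J25/second 8 > J24/second 4.
J15 first at 26: fill all 30 → 290 left.
Fill J34 first block (80 at 22) → 210 left.
J15/second (21): +50 → 160 left.
Fill J25 first block (30 at 20) → 130 left.
Fill J34 second block (110 at 14) → 20 left.
J24/first: +20 of 60 at 13; pool empty.
Total = 26×30 + 22×80 + 21×50 + 20×30 + 14×110 + 13×20 = 5990.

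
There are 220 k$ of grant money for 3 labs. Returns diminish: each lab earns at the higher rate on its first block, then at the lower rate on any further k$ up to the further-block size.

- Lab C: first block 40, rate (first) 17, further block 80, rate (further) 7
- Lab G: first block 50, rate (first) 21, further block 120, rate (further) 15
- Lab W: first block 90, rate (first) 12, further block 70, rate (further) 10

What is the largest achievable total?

Rank every tier by rate: Lab G/T1 21 > Lab C/T1 17 > Lab G/T2 15 > Lab W/T1 12 > Lab W/T2 10 > Lab C/T2 7.
Fill Lab G T1 block (50 at 21) ; 170 left.
Fill Lab C T1 block (40 at 17) ; 130 left.
Lab G T2 at 15: fill all 120 ; 10 left.
Lab W/T1: +10 of 90 at 12; pool empty.
Total = 21×50 + 17×40 + 15×120 + 12×10 = 3650.

3650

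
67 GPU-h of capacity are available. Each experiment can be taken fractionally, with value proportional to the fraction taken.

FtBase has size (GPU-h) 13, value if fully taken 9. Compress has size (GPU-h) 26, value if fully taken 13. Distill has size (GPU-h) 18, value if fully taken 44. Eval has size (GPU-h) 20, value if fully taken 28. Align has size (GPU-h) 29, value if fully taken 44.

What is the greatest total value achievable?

Sort by value density: Distill 44/18≈2.44, Align 44/29≈1.52, Eval 28/20≈1.4, FtBase 9/13≈0.692, Compress 13/26≈0.5.
All 18 GPU-h of Distill fit (value 44) → 49 remain.
Take all of Align (29 GPU-h, value 44) → 20 GPU-h left.
Eval: take in full, 20 GPU-h for value 28 → 0 left.
Total value = 116.

116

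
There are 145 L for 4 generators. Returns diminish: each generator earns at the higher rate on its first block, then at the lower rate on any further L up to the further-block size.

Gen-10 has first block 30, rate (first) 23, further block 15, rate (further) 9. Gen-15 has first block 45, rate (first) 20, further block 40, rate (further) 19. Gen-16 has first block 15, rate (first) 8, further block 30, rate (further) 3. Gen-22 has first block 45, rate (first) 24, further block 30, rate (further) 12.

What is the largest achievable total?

Rank every tier by rate: Gen-22/first 24 > Gen-10/first 23 > Gen-15/first 20 > Gen-15/second 19 > Gen-22/second 12 > Gen-10/second 9 > Gen-16/first 8 > Gen-16/second 3.
Gen-22/first (24): +45 ; 100 left.
Gen-10/first (23): +30 ; 70 left.
Gen-15/first (20): +45 ; 25 left.
Gen-15 second at 19: only 25 left, fill 25.
Total = 24×45 + 23×30 + 20×45 + 19×25 = 3145.

3145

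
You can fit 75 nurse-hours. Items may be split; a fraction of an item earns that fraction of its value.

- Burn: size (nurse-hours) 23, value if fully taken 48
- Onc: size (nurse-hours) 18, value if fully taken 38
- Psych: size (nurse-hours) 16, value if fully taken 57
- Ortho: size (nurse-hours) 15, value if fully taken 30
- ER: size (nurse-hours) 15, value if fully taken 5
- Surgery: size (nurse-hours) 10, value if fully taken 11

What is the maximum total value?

Best value per unit of size first: Psych 57/16≈3.56, Onc 38/18≈2.11, Burn 48/23≈2.09, Ortho 30/15≈2, Surgery 11/10≈1.1, ER 5/15≈0.333.
Take all of Psych (16 nurse-hours, value 57) — 59 nurse-hours left.
All 18 nurse-hours of Onc fit (value 38) — 41 remain.
All 23 nurse-hours of Burn fit (value 48) — 18 remain.
All 15 nurse-hours of Ortho fit (value 30) — 3 remain.
Only 3 nurse-hours remain; take 3/10 of Surgery for value 11×3/10 = 3.3.
Total value = 176.3.

176.3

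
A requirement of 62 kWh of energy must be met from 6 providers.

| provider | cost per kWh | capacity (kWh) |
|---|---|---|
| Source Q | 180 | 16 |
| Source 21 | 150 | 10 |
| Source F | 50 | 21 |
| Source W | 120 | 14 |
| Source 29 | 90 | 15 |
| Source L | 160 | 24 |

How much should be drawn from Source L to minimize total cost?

2

Cheapest first:
Source F (50): use full 21 → 41 kWh to go.
Take 15 from Source 29 at 90 → need 26 more.
Source W (120): use full 14 → 12 kWh to go.
Source 21 (150): use full 10 → 2 kWh to go.
Take 2 from Source L at 160 to finish.
Source Q: unused.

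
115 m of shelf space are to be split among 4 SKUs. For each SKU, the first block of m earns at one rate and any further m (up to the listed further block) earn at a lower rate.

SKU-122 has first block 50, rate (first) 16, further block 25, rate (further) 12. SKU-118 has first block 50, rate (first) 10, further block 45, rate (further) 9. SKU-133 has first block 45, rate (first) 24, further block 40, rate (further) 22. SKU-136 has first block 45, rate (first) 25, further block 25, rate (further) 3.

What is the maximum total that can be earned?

2755

Treat each block as its own option and order by rate: SKU-136/tier1 25 > SKU-133/tier1 24 > SKU-133/tier2 22 > SKU-122/tier1 16 > SKU-122/tier2 12 > SKU-118/tier1 10 > SKU-118/tier2 9 > SKU-136/tier2 3.
Fill SKU-136 tier1 block (45 at 25) ; 70 left.
SKU-133/tier1 (24): +45 ; 25 left.
SKU-133/tier2: +25 of 40 at 22; pool empty.
Total = 25×45 + 24×45 + 22×25 = 2755.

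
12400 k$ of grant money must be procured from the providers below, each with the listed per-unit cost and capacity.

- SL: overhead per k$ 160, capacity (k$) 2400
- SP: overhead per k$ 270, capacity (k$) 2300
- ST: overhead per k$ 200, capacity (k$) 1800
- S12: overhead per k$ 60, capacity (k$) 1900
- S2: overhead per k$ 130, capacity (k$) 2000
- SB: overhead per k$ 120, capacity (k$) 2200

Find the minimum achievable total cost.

Fill from the cheapest provider first.
Take 1900 from S12 at 60 — need 10500 more.
Take 2200 from SB at 120 — need 8300 more.
S2 (130): use full 2000 — 6300 k$ to go.
SL (160): use full 2400 — 3900 k$ to go.
ST (200): use full 1800 — 2100 k$ to go.
SP at 270: take 2100 of its 2300 — requirement met.
Cost = 1900×60 + 2200×120 + 2000×130 + 2400×160 + 1800×200 + 2100×270 = 1949000.

1949000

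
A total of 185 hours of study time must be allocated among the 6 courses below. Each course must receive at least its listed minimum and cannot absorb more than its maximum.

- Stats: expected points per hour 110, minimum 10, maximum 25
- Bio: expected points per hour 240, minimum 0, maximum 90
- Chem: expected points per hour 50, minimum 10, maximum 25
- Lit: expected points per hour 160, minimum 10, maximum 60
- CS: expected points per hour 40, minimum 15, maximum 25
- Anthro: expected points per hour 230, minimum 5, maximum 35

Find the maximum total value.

35850

Meeting every minimum uses 10+0+10+10+15+5 = 50 hours, leaving 135.
Rank by expected points per hour: Bio 240 > Anthro 230 > Lit 160 > Stats 110 > Chem 50 > CS 40.
Bio: +90 to 90 (cap) ; 45 left.
Give Anthro 30 more to hit its cap of 35 ; 15 left.
Only 15 left; Lit takes them to reach 25.
Total = 110×10 + 240×90 + 50×10 + 160×25 + 40×15 + 230×35 = 35850.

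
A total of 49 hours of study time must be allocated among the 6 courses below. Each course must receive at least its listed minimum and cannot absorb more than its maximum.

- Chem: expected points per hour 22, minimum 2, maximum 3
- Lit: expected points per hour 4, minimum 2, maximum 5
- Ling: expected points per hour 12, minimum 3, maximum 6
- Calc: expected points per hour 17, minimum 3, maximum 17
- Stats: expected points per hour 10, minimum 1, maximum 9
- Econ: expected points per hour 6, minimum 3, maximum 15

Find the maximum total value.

Meeting every minimum uses 2+2+3+3+1+3 = 14 hours, leaving 35.
Highest expected points per hour first: Chem 22 > Calc 17 > Ling 12 > Stats 10 > Econ 6 > Lit 4.
Chem takes 1 more to reach its cap of 3 ; 34 left.
Calc takes 14 more to reach its cap of 17 ; 20 left.
Ling: +3 to 6 (cap) ; 17 left.
Stats takes 8 more to reach its cap of 9 ; 9 left.
Econ has room for 12 more but only 9 remain, so it gets 12.
Total = 22×3 + 4×2 + 12×6 + 17×17 + 10×9 + 6×12 = 597.

597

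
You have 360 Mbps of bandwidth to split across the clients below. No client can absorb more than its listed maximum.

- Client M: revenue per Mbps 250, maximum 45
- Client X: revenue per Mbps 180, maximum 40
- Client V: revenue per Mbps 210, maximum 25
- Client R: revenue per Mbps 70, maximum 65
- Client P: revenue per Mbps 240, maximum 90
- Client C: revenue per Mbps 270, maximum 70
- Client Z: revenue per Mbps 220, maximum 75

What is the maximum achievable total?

Highest revenue per Mbps first: Client C 270 > Client M 250 > Client P 240 > Client Z 220 > Client V 210 > Client X 180 > Client R 70.
Client C: +70 to 70 (cap) — 290 left.
Client M takes 45 to reach its cap of 45 — 245 left.
Client P takes 90 to reach its cap of 90 — 155 left.
Give Client Z 75 to hit its cap of 75 — 80 left.
Client V takes 25 to reach its cap of 25 — 55 left.
Client X: +40 to 40 (cap) — 15 left.
Only 15 left; Client R takes them to reach 15.
Total = 250×45 + 180×40 + 210×25 + 70×15 + 240×90 + 270×70 + 220×75 = 81750.

81750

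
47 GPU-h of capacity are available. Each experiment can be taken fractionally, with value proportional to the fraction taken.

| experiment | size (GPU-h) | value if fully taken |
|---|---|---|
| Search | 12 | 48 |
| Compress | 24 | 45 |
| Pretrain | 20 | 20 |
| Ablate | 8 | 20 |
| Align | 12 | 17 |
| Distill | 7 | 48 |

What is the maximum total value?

153.5

Best value per unit of size first: Distill 48/7≈6.86, Search 48/12≈4, Ablate 20/8≈2.5, Compress 45/24≈1.88, Align 17/12≈1.42, Pretrain 20/20≈1.
All 7 GPU-h of Distill fit (value 48) — 40 remain.
Search: take in full, 12 GPU-h for value 48 — 28 left.
All 8 GPU-h of Ablate fit (value 20) — 20 remain.
Only 20 GPU-h remain; take 20/24 of Compress for value 45×20/24 = 37.5.
Total value = 153.5.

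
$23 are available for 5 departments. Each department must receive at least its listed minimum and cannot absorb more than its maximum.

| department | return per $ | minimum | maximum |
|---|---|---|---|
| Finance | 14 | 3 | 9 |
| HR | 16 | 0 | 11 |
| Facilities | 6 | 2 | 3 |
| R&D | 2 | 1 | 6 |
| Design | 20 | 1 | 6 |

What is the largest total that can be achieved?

Meeting every minimum uses 3+0+2+1+1 = 7 $, leaving 16.
Highest return per $ first: Design 20 > HR 16 > Finance 14 > Facilities 6 > R&D 2.
Give Design 5 more to hit its cap of 6 → 11 left.
HR: +11 to 11 (cap) → 0 left.
Total = 14×3 + 16×11 + 6×2 + 2×1 + 20×6 = 352.

352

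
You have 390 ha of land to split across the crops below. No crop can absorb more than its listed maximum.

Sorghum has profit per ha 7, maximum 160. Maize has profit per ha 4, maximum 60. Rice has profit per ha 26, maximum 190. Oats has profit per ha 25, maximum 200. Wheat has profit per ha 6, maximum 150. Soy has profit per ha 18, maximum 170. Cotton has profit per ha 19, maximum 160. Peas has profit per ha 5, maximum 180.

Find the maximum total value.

9940

Highest profit per ha first: Rice 26 > Oats 25 > Cotton 19 > Soy 18 > Sorghum 7 > Wheat 6 > Peas 5 > Maize 4.
Rice: +190 to 190 (cap) — 200 left.
Oats: +200 to 200 (cap) — 0 left.
Total = 26×190 + 25×200 = 9940.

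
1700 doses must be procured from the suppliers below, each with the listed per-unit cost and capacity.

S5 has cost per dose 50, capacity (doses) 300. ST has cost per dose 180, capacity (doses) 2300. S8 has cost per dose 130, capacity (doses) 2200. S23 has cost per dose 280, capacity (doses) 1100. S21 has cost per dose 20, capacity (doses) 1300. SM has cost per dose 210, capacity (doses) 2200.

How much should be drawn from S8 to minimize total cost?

100

Use suppliers in increasing cost order.
Take 1300 from S21 at 20 — need 400 more.
S5 at 50: take all 300 doses — 100 still needed.
S8 at 130: take 100 of its 2200 — requirement met.
ST, SM, S23: unused.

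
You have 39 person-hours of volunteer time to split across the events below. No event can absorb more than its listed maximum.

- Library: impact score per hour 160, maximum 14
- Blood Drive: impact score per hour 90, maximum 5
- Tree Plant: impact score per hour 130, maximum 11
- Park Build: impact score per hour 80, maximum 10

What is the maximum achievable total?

Rank by impact score per hour: Library 160 > Tree Plant 130 > Blood Drive 90 > Park Build 80.
Give Library 14 to hit its cap of 14 ; 25 left.
Tree Plant: +11 to 11 (cap) ; 14 left.
Give Blood Drive 5 to hit its cap of 5 ; 9 left.
Park Build: +9 (room for 10) → 9. Pool exhausted.
Total = 160×14 + 90×5 + 130×11 + 80×9 = 4840.

4840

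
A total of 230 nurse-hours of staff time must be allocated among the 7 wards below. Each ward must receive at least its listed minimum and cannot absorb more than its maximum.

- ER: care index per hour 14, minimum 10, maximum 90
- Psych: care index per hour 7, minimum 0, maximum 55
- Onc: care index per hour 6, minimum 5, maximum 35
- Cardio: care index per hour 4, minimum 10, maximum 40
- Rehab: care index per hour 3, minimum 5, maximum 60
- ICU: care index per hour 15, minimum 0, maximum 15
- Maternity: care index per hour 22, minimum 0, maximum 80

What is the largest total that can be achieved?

3505

Meeting every minimum uses 10+0+5+10+5+0+0 = 30 nurse-hours, leaving 200.
Rank by care index per hour: Maternity 22 > ICU 15 > ER 14 > Psych 7 > Onc 6 > Cardio 4 > Rehab 3.
Maternity takes 80 more to reach its cap of 80 — 120 left.
Give ICU 15 more to hit its cap of 15 — 105 left.
ER: +80 to 90 (cap) — 25 left.
Psych: +25 (room for 55) → 25. Pool exhausted.
Total = 14×90 + 7×25 + 6×5 + 4×10 + 3×5 + 15×15 + 22×80 = 3505.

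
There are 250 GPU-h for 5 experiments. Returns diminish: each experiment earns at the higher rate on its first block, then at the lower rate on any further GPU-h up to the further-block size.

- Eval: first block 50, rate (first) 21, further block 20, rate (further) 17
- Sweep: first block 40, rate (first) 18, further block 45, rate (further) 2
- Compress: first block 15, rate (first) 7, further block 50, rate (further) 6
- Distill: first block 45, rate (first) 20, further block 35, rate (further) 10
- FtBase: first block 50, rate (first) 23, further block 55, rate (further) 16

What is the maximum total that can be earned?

4880

Rank every tier by rate: FtBase/tier1 23 > Eval/tier1 21 > Distill/tier1 20 > Sweep/tier1 18 > Eval/tier2 17 > FtBase/tier2 16 > Distill/tier2 10 > Compress/tier1 7 > Compress/tier2 6 > Sweep/tier2 2.
FtBase/tier1 (23): +50 — 200 left.
Eval/tier1 (21): +50 — 150 left.
Fill Distill tier1 block (45 at 20) — 105 left.
Sweep tier1 at 18: fill all 40 — 65 left.
Eval tier2 at 17: fill all 20 — 45 left.
45 remain; put them into FtBase tier2 at 16.
Total = 23×50 + 21×50 + 20×45 + 18×40 + 17×20 + 16×45 = 4880.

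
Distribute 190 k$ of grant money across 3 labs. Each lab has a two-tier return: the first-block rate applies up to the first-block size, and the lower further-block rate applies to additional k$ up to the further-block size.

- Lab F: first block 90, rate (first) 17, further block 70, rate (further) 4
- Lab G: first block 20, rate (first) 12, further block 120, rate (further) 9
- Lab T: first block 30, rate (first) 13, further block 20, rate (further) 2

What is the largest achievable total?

Rank every tier by rate: Lab F/first 17 > Lab T/first 13 > Lab G/first 12 > Lab G/second 9 > Lab F/second 4 > Lab T/second 2.
Lab F first at 17: fill all 90 — 100 left.
Lab T first at 13: fill all 30 — 70 left.
Fill Lab G first block (20 at 12) — 50 left.
50 remain; put them into Lab G second at 9.
Total = 17×90 + 13×30 + 12×20 + 9×50 = 2610.

2610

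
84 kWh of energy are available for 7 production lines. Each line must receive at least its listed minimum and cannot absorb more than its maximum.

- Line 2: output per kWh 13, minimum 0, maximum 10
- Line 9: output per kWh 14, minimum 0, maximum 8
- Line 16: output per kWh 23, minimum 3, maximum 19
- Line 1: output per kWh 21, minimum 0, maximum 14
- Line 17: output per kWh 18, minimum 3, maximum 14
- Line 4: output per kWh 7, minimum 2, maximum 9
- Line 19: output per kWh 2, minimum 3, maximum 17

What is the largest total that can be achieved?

Meeting every minimum uses 0+0+3+0+3+2+3 = 11 kWh, leaving 73.
Rank by output per kWh: Line 16 23 > Line 1 21 > Line 17 18 > Line 9 14 > Line 2 13 > Line 4 7 > Line 19 2.
Line 16 takes 16 more to reach its cap of 19 — 57 left.
Line 1 takes 14 more to reach its cap of 14 — 43 left.
Give Line 17 11 more to hit its cap of 14 — 32 left.
Line 9: +8 to 8 (cap) — 24 left.
Give Line 2 10 more to hit its cap of 10 — 14 left.
Give Line 4 7 more to hit its cap of 9 — 7 left.
Only 7 left; Line 19 takes them to reach 10.
Total = 13×10 + 14×8 + 23×19 + 21×14 + 18×14 + 7×9 + 2×10 = 1308.

1308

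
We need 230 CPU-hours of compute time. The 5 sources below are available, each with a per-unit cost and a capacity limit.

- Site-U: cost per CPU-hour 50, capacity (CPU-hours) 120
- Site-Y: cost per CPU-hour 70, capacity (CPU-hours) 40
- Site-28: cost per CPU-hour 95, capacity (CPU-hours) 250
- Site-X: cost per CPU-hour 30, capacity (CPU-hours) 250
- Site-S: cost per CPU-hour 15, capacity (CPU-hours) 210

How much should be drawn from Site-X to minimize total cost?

Fill from the cheapest source first.
Take 210 from Site-S at 15 ; need 20 more.
Site-X at 30: take 20 of its 250 ; requirement met.
Site-U, Site-Y, Site-28: unused.

20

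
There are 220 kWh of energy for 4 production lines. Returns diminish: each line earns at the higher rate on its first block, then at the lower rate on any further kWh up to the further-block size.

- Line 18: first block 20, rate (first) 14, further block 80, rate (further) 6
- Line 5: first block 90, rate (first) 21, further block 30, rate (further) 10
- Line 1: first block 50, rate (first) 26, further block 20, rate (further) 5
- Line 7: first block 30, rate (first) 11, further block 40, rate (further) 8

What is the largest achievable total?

Treat each block as its own option and order by rate: Line 1/first 26 > Line 5/first 21 > Line 18/first 14 > Line 7/first 11 > Line 5/second 10 > Line 7/second 8 > Line 18/second 6 > Line 1/second 5.
Line 1/first (26): +50 — 170 left.
Fill Line 5 first block (90 at 21) — 80 left.
Line 18 first at 14: fill all 20 — 60 left.
Line 7/first (11): +30 — 30 left.
Line 5/second (10): +30 — 0 left.
Total = 26×50 + 21×90 + 14×20 + 11×30 + 10×30 = 4100.

4100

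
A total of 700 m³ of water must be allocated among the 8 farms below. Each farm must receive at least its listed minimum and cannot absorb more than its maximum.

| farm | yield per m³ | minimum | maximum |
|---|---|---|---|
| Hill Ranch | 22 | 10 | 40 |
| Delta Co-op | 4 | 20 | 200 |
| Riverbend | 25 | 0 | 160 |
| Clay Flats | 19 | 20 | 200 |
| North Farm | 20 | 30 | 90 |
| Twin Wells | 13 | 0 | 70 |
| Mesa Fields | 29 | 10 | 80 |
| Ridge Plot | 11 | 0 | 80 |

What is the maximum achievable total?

Meeting every minimum uses 10+20+0+20+30+0+10+0 = 90 m³, leaving 610.
Order the farms by yield per m³: Mesa Fields 29 > Riverbend 25 > Hill Ranch 22 > North Farm 20 > Clay Flats 19 > Twin Wells 13 > Ridge Plot 11 > Delta Co-op 4.
Mesa Fields takes 70 more to reach its cap of 80 → 540 left.
Riverbend takes 160 more to reach its cap of 160 → 380 left.
Hill Ranch: +30 to 40 (cap) → 350 left.
Give North Farm 60 more to hit its cap of 90 → 290 left.
Clay Flats: +180 to 200 (cap) → 110 left.
Twin Wells: +70 to 70 (cap) → 40 left.
Ridge Plot has room for 80 more but only 40 remain, so it gets 40.
Total = 22×40 + 4×20 + 25×160 + 19×200 + 20×90 + 13×70 + 29×80 + 11×40 = 14230.

14230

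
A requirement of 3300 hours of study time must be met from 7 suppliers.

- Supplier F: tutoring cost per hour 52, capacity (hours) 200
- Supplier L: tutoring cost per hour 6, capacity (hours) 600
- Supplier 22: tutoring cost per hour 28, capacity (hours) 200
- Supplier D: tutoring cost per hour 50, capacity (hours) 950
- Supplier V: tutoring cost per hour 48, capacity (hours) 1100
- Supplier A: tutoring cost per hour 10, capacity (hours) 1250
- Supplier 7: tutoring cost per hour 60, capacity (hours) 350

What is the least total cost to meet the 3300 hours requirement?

82000

Use suppliers in increasing cost order.
Take 600 from Supplier L at 6 — need 2700 more.
Supplier A (10): use full 1250 — 1450 hours to go.
Take 200 from Supplier 22 at 28 — need 1250 more.
Supplier V (48): use full 1100 — 150 hours to go.
Take 150 from Supplier D at 50 to finish.
Supplier F, Supplier 7: unused.
Cost = 600×6 + 1250×10 + 200×28 + 1100×48 + 150×50 = 82000.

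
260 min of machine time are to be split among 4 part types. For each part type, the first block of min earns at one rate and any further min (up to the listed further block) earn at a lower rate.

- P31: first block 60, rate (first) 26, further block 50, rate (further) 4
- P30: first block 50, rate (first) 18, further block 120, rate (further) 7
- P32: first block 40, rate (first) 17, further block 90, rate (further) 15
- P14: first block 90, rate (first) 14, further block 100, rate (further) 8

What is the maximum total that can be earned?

4770

Treat each block as its own option and order by rate: P31/T1 26 > P30/T1 18 > P32/T1 17 > P32/T2 15 > P14/T1 14 > P14/T2 8 > P30/T2 7 > P31/T2 4.
P31 T1 at 26: fill all 60 ; 200 left.
Fill P30 T1 block (50 at 18) ; 150 left.
P32 T1 at 17: fill all 40 ; 110 left.
Fill P32 T2 block (90 at 15) ; 20 left.
P14 T1 at 14: only 20 left, fill 20.
Total = 26×60 + 18×50 + 17×40 + 15×90 + 14×20 = 4770.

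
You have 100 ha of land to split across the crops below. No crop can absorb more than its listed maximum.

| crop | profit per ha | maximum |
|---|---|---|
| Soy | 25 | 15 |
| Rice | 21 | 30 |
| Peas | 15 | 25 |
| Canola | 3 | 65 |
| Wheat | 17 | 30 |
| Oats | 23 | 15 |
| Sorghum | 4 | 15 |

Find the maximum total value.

2010

Order the crops by profit per ha: Soy 25 > Oats 23 > Rice 21 > Wheat 17 > Peas 15 > Sorghum 4 > Canola 3.
Soy: +15 to 15 (cap) — 85 left.
Oats: +15 to 15 (cap) — 70 left.
Rice takes 30 to reach its cap of 30 — 40 left.
Wheat takes 30 to reach its cap of 30 — 10 left.
Only 10 left; Peas takes them to reach 10.
Total = 25×15 + 21×30 + 15×10 + 17×30 + 23×15 = 2010.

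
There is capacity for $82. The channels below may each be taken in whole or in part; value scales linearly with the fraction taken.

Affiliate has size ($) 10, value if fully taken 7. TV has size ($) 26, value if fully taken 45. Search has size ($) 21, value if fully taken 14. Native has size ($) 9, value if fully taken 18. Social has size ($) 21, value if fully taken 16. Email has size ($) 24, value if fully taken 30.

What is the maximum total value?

Rank by value-to-size ratio: Native 18/9≈2, TV 45/26≈1.73, Email 30/24≈1.25, Social 16/21≈0.762, Affiliate 7/10≈0.7, Search 14/21≈0.667.
Take all of Native (9 $, value 18) → 73 $ left.
Take all of TV (26 $, value 45) → 47 $ left.
Take all of Email (24 $, value 30) → 23 $ left.
All 21 $ of Social fit (value 16) → 2 remain.
Fill the last 2 $ with part of Affiliate: 2/10 of it earns 1.4.
Total value = 110.4.

110.4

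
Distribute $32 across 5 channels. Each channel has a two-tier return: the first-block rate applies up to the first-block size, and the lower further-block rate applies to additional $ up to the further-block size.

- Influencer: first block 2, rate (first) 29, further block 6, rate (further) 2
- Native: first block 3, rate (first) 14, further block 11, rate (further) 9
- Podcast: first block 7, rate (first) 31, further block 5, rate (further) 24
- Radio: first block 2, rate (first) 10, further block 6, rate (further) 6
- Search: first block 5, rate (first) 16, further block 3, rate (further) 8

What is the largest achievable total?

609

Order all 10 blocks by rate: Podcast/T1 31 > Influencer/T1 29 > Podcast/T2 24 > Search/T1 16 > Native/T1 14 > Radio/T1 10 > Native/T2 9 > Search/T2 8 > Radio/T2 6 > Influencer/T2 2.
Podcast/T1 (31): +7 → 25 left.
Influencer T1 at 29: fill all 2 → 23 left.
Podcast T2 at 24: fill all 5 → 18 left.
Fill Search T1 block (5 at 16) → 13 left.
Fill Native T1 block (3 at 14) → 10 left.
Radio T1 at 10: fill all 2 → 8 left.
8 remain; put them into Native T2 at 9.
Total = 31×7 + 29×2 + 24×5 + 16×5 + 14×3 + 10×2 + 9×8 = 609.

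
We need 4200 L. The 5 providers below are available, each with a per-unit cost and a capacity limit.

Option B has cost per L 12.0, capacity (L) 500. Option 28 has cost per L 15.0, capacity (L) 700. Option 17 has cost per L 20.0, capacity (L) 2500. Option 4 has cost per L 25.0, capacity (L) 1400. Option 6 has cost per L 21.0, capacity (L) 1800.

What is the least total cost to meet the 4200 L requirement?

Cheapest first:
Take 500 from Option B at 12.0 ; need 3700 more.
Take 700 from Option 28 at 15.0 ; need 3000 more.
Take 2500 from Option 17 at 20.0 ; need 500 more.
Option 6 at 21.0: take 500 of its 1800 ; requirement met.
Option 4: unused.
Cost = 500×12.0 + 700×15.0 + 2500×20.0 + 500×21.0 = 77000.

77000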